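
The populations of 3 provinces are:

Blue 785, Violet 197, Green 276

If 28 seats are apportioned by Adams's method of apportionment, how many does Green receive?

6

Standard divisor 1258/28 ≈ 44.929; standard quotas: Blue 17.472, Violet 4.385, Green 6.143.
Rounding up gives 18, 5, 7 = 30 seats, so the divisor must be adjusted.
With modified divisor 48: modified quotas Blue 16.354, Violet 4.104, Green 5.750.
Rounding up: Blue 17, Violet 5, Green 6 (total 28).
Green receives 6.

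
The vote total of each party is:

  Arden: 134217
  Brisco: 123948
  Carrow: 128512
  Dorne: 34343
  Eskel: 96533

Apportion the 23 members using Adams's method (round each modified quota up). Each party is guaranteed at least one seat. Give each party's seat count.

Standard divisor 517553/23 ≈ 22502.304; standard quotas: Arden 5.965, Brisco 5.508, Carrow 5.711, Dorne 1.526, Eskel 4.290.
Rounding up gives 6, 6, 6, 2, 5 = 25 seats, so the divisor must be adjusted.
With modified divisor 25200: modified quotas Arden 5.326, Brisco 4.919, Carrow 5.100, Dorne 1.363, Eskel 3.831.
Rounding up: Arden 6, Brisco 5, Carrow 6, Dorne 2, Eskel 4 (total 23).

Arden 6; Brisco 5; Carrow 6; Dorne 2; Eskel 4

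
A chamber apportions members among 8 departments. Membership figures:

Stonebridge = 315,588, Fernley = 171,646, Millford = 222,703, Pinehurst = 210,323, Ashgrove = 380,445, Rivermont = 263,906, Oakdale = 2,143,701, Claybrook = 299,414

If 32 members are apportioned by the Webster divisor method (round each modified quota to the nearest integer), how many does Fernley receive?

1

Standard divisor 4007726/32 ≈ 125241.438; standard quotas: Stonebridge 2.520, Fernley 1.371, Millford 1.778, Pinehurst 1.679, Ashgrove 3.038, Rivermont 2.107, Oakdale 17.117, Claybrook 2.391.
Rounding to the nearest integer gives Stonebridge 3, Fernley 1, Millford 2, Pinehurst 2, Ashgrove 3, Rivermont 2, Oakdale 17, Claybrook 2 — total 32, matching the house size, so no adjustment is needed.
Fernley receives 1.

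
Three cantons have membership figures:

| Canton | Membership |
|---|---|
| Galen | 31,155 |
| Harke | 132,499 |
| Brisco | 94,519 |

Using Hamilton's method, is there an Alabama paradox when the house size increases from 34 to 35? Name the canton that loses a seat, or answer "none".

none

At 34 seats: Galen 4, Harke 18, Brisco 12.
At 35 seats: Galen 4, Harke 18, Brisco 13.
No canton's allocation decreased.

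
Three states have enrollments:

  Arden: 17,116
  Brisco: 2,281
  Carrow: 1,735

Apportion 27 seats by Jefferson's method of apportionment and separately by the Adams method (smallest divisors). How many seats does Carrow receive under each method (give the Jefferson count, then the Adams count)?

Jefferson: Arden 22, Brisco 3, Carrow 2.
Adams: Arden 21, Brisco 3, Carrow 3.
Carrow gets 2 under Jefferson and 3 under Adams.

2 and 3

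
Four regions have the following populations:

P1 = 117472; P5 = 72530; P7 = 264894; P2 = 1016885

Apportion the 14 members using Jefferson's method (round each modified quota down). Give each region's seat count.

P1 1; P5 0; P7 2; P2 11

Standard divisor 1471781/14 ≈ 105127.214; standard quotas: P1 1.117, P5 0.690, P7 2.520, P2 9.673.
Rounding down gives 1, 0, 2, 9 = 12 seats, so the divisor must be adjusted.
With modified divisor 90400: modified quotas P1 1.299, P5 0.802, P7 2.930, P2 11.249.
Rounding down: P1 1, P5 0, P7 2, P2 11 (total 14).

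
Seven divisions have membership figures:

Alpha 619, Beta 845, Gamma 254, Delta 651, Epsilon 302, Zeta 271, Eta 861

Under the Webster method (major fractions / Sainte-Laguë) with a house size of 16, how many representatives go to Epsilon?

1

Standard divisor 3803/16 ≈ 237.688; standard quotas: Alpha 2.604, Beta 3.555, Gamma 1.069, Delta 2.739, Epsilon 1.271, Zeta 1.140, Eta 3.622.
Rounding to the nearest integer gives 3, 4, 1, 3, 1, 1, 4 = 17 seats, so the divisor must be adjusted.
With modified divisor 244: modified quotas Alpha 2.537, Beta 3.463, Gamma 1.041, Delta 2.668, Epsilon 1.238, Zeta 1.111, Eta 3.529.
Rounding to the nearest integer: Alpha 3, Beta 3, Gamma 1, Delta 3, Epsilon 1, Zeta 1, Eta 4 (total 16).
Epsilon receives 1.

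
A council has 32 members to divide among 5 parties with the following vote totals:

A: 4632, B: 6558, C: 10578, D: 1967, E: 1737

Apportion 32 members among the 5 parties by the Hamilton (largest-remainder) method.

The standard divisor is 25472/32 = 796.
Standard quotas: A 5.8191, B 8.2387, C 13.2889, D 2.4711, E 2.1822.
Lower quotas: A 5, B 8, C 13, D 2, E 2 (sum 30, leaving 2 seats).
Remainders in descending order: A 0.8191, D 0.4711, C 0.2889, B 0.2387, E 0.1822.
Largest remainders: A, D receive the extra seats.

A 6, B 8, C 13, D 3, E 2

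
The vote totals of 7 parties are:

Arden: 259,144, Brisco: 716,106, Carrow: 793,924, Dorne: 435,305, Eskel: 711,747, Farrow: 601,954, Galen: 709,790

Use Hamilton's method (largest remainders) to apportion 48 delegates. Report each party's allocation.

Arden 3; Brisco 8; Carrow 9; Dorne 5; Eskel 8; Farrow 7; Galen 8

Standard divisor: 4227970 ÷ 48 ≈ 88082.708.
Standard quotas: Arden 2.9421, Brisco 8.1299, Carrow 9.0134, Dorne 4.9420, Eskel 8.0804, Farrow 6.8340, Galen 8.0582.
Lower quotas: Arden 2, Brisco 8, Carrow 9, Dorne 4, Eskel 8, Farrow 6, Galen 8 (sum 45, leaving 3 seats).
Remainders in descending order: Arden 0.9421, Dorne 0.9420, Farrow 0.8340, Brisco 0.1299, Eskel 0.0804, Galen 0.0582, Carrow 0.0134.
The surplus seats go to Arden, Dorne, Farrow.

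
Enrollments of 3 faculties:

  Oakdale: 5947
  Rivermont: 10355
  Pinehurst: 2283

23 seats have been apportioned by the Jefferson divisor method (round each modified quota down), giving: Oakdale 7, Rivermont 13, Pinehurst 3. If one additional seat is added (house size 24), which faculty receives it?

Priority for the next seat is population ÷ (current seats + 1).
Priorities: Oakdale 743.375, Rivermont 739.643, Pinehurst 570.750.
Highest priority: Oakdale.

Oakdale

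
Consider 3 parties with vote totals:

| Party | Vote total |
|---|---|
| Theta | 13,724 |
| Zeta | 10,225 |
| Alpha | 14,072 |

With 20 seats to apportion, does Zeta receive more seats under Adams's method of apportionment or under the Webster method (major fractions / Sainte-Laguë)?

Adams

Adams: Theta 7, Zeta 6, Alpha 7.
Webster: Theta 7, Zeta 5, Alpha 8.
Zeta gets 6 under Adams and 5 under Webster.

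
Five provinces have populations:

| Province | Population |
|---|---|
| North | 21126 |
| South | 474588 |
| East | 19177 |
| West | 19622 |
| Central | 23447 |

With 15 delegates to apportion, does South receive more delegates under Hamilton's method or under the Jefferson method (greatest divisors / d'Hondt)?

Jefferson

Hamilton: North 1, South 13, East 0, West 0, Central 1.
Jefferson: North 0, South 15, East 0, West 0, Central 0.
South gets 13 under Hamilton and 15 under Jefferson.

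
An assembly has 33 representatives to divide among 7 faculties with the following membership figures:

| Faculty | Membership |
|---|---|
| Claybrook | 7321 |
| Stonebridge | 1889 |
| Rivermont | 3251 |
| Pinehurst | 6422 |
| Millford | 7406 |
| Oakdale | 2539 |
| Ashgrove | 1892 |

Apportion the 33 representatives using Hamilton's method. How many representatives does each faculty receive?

Standard divisor: 30720 ÷ 33 ≈ 930.909.
Standard quotas: Claybrook 7.8644, Stonebridge 2.0292, Rivermont 3.4923, Pinehurst 6.8986, Millford 7.9557, Oakdale 2.7274, Ashgrove 2.0324.
Lower quotas: Claybrook 7, Stonebridge 2, Rivermont 3, Pinehurst 6, Millford 7, Oakdale 2, Ashgrove 2 (sum 29, leaving 4 seats).
Remainders in descending order: Millford 0.9557, Pinehurst 0.8986, Claybrook 0.8644, Oakdale 0.7274, Rivermont 0.4923, Ashgrove 0.0324, Stonebridge 0.0292.
Largest remainders: Millford, Pinehurst, Claybrook, Oakdale receive the extra seats.

Claybrook: 8, Stonebridge: 2, Rivermont: 3, Pinehurst: 7, Millford: 8, Oakdale: 3, Ashgrove: 2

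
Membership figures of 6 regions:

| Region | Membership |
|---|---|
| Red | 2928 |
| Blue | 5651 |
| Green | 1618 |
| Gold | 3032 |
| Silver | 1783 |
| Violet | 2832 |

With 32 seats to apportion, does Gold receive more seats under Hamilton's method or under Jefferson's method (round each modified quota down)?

Hamilton: Red 5, Blue 10, Green 3, Gold 6, Silver 3, Violet 5.
Jefferson: Red 5, Blue 11, Green 3, Gold 5, Silver 3, Violet 5.
Gold gets 6 under Hamilton and 5 under Jefferson.

Hamilton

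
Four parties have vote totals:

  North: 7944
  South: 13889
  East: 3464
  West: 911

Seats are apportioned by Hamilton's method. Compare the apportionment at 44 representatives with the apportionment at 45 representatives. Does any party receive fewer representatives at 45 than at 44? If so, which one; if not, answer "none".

At 44 seats: North 13, South 23, East 6, West 2.
At 45 seats: North 14, South 24, East 6, West 1.
West drops from 2 to 1.

West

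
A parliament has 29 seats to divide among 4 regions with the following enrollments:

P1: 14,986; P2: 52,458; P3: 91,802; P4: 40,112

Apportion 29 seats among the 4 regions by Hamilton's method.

P1 2, P2 8, P3 13, P4 6

Standard divisor: 199358 ÷ 29 ≈ 6874.414.
Standard quotas: P1 2.1800, P2 7.6309, P3 13.3542, P4 5.8350.
Lower quotas: P1 2, P2 7, P3 13, P4 5 (sum 27, leaving 2 seats).
Remainders in descending order: P4 0.8350, P2 0.6309, P3 0.3542, P1 0.1800.
Largest remainders: P4, P2 receive the extra seats.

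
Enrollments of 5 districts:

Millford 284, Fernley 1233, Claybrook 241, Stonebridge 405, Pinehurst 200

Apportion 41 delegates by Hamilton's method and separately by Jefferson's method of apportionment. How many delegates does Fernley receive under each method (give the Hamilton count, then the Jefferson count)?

21 and 22

Hamilton: Millford 5, Fernley 21, Claybrook 4, Stonebridge 7, Pinehurst 4.
Jefferson: Millford 5, Fernley 22, Claybrook 4, Stonebridge 7, Pinehurst 3.
Fernley gets 21 under Hamilton and 22 under Jefferson.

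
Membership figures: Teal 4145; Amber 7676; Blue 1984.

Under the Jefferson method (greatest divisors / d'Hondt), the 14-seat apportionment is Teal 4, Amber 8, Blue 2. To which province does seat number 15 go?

Amber

Priority for the next seat is population ÷ (current seats + 1).
Priorities: Teal 829.000, Amber 852.889, Blue 661.333.
Highest priority: Amber.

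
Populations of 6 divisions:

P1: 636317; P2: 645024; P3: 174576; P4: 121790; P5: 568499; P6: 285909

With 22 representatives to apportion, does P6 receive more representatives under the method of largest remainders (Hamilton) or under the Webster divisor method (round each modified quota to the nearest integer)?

Hamilton: P1 6, P2 6, P3 1, P4 1, P5 5, P6 3.
Webster: P1 6, P2 6, P3 2, P4 1, P5 5, P6 2.
P6 gets 3 under Hamilton and 2 under Webster.

Hamilton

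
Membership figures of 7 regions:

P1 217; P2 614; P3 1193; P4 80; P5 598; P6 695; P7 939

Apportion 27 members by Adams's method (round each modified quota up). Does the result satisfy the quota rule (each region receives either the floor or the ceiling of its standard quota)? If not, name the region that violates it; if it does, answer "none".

none

Standard quotas: P1 1.351, P2 3.823, P3 7.429, P4 0.498, P5 3.724, P6 4.328, P7 5.847.
Adams allocation: P1 2, P2 4, P3 7, P4 1, P5 4, P6 4, P7 5.
Every allocation lies between the lower and upper quota.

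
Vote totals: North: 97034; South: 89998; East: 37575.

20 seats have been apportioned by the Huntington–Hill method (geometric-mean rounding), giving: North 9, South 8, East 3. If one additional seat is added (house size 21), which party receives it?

Priority for the next seat is population ÷ (√(s·(s+1))).
Priorities: North 10228.282, South 10606.366, East 10846.968.
Highest priority: East.

East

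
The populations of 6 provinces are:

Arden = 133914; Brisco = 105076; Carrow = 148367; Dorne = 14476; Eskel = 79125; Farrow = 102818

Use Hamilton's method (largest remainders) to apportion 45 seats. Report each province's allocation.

Total 583776; standard divisor 583776/45 ≈ 12972.8.
Standard quotas: Arden 10.3227, Brisco 8.0997, Carrow 11.4368, Dorne 1.1159, Eskel 6.0993, Farrow 7.9257.
Lower quotas: Arden 10, Brisco 8, Carrow 11, Dorne 1, Eskel 6, Farrow 7 (sum 43, leaving 2 seats).
Remainders in descending order: Farrow 0.9257, Carrow 0.4368, Arden 0.3227, Dorne 0.1159, Brisco 0.0997, Eskel 0.0993.
Largest remainders: Farrow, Carrow receive the extra seats.

Arden=10, Brisco=8, Carrow=12, Dorne=1, Eskel=6, Farrow=8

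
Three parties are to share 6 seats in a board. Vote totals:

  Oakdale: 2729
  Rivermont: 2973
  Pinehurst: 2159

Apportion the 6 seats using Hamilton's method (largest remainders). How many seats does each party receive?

The standard divisor is 7861/6 ≈ 1310.167.
Standard quotas: Oakdale 2.083, Rivermont 2.269, Pinehurst 1.648.
Lower quotas: Oakdale 2, Rivermont 2, Pinehurst 1 (sum 5, leaving 1 seat).
Remainders in descending order: Pinehurst 0.648, Rivermont 0.269, Oakdale 0.083.
Largest remainder: Pinehurst receives the extra seat.

Oakdale=2, Rivermont=2, Pinehurst=2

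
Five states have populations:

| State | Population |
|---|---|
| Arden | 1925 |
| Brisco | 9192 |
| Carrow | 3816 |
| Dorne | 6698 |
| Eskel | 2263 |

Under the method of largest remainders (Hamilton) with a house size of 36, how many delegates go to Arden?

3

Standard divisor: 23894 ÷ 36 ≈ 663.722.
Standard quotas: Arden 2.9003, Brisco 13.8492, Carrow 5.7494, Dorne 10.0916, Eskel 3.4096.
Lower quotas: Arden 2, Brisco 13, Carrow 5, Dorne 10, Eskel 3 (sum 33, leaving 3 seats).
Remainders in descending order: Arden 0.9003, Brisco 0.8492, Carrow 0.7494, Eskel 0.4096, Dorne 0.0916.
Largest remainders: Arden, Brisco, Carrow receive the extra seats.
Arden receives 3.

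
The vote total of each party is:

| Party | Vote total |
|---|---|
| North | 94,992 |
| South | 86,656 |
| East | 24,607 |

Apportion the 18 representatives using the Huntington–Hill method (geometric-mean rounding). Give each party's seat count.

With divisor 11387: modified quotas North 8.342, South 7.610, East 2.161.
Geometric-mean thresholds: North √(8·9)=8.485, South √(7·8)=7.483, East √(2·3)=2.449.
Each quota rounded against its threshold gives North 8, South 8, East 2 (total 18).

North: 8; South: 8; East: 2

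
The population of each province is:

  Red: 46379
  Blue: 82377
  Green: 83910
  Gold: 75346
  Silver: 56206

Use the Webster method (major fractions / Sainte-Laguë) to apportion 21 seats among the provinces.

Standard divisor 344218/21 ≈ 16391.333; standard quotas: Red 2.829, Blue 5.026, Green 5.119, Gold 4.597, Silver 3.429.
Rounding to the nearest integer gives Red 3, Blue 5, Green 5, Gold 5, Silver 3 — total 21, matching the house size, so no adjustment is needed.

Red=3, Blue=5, Green=5, Gold=5, Silver=3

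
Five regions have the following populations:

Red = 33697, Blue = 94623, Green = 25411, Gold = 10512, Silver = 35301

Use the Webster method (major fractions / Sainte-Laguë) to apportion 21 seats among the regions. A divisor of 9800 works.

Red: 3, Blue: 10, Green: 3, Gold: 1, Silver: 4

With modified divisor 9800: modified quotas Red 3.438, Blue 9.655, Green 2.593, Gold 1.073, Silver 3.602.
Rounding to the nearest integer: Red 3, Blue 10, Green 3, Gold 1, Silver 4 (total 21).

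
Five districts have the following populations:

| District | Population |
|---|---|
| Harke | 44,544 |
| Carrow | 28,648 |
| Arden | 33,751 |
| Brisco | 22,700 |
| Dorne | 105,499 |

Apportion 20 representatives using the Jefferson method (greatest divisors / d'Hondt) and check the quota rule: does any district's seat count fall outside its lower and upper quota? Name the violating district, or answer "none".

none

Standard quotas: Harke 3.789, Carrow 2.437, Arden 2.871, Brisco 1.931, Dorne 8.973.
Jefferson allocation: Harke 4, Carrow 2, Arden 3, Brisco 2, Dorne 9.
Every allocation lies between the lower and upper quota.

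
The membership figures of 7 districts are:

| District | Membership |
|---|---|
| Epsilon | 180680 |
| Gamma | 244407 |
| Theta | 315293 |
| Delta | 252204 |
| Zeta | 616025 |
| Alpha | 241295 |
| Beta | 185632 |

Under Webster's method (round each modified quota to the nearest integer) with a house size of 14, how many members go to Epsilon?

Standard divisor 2035536/14 ≈ 145395.429; standard quotas: Epsilon 1.243, Gamma 1.681, Theta 2.169, Delta 1.735, Zeta 4.237, Alpha 1.660, Beta 1.277.
Rounding to the nearest integer gives Epsilon 1, Gamma 2, Theta 2, Delta 2, Zeta 4, Alpha 2, Beta 1 — total 14, matching the house size, so no adjustment is needed.
Epsilon receives 1.

1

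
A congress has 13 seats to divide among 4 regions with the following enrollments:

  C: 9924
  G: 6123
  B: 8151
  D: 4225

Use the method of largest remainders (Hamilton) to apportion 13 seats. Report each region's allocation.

C 4; G 3; B 4; D 2

The standard divisor is 28423/13 ≈ 2186.385.
Standard quotas: C 4.5390, G 2.8005, B 3.7281, D 1.9324.
Lower quotas: C 4, G 2, B 3, D 1 (sum 10, leaving 3 seats).
Remainders in descending order: D 0.9324, G 0.8005, B 0.7281, C 0.5390.
The surplus seats go to D, G, B.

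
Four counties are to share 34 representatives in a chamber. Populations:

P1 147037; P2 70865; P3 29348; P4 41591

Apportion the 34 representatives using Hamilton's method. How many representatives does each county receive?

Standard divisor: 288841 ÷ 34 ≈ 8495.324.
Standard quotas: P1 17.3080, P2 8.3416, P3 3.4546, P4 4.8958.
Lower quotas: P1 17, P2 8, P3 3, P4 4 (sum 32, leaving 2 seats).
Remainders in descending order: P4 0.8958, P3 0.4546, P2 0.3416, P1 0.3080.
The surplus seats go to P4, P3.

P1 17, P2 8, P3 4, P4 5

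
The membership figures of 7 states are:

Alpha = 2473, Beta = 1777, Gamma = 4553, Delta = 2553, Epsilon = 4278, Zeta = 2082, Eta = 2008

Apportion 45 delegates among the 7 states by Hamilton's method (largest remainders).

Alpha 6, Beta 4, Gamma 10, Delta 6, Epsilon 10, Zeta 5, Eta 4

Standard divisor: 19724 ÷ 45 ≈ 438.311.
Standard quotas: Alpha 5.642, Beta 4.054, Gamma 10.388, Delta 5.825, Epsilon 9.760, Zeta 4.750, Eta 4.581.
Lower quotas: Alpha 5, Beta 4, Gamma 10, Delta 5, Epsilon 9, Zeta 4, Eta 4 (sum 41, leaving 4 seats).
Remainders in descending order: Delta 0.825, Epsilon 0.760, Zeta 0.750, Alpha 0.642, Eta 0.581, Gamma 0.388, Beta 0.054.
The surplus seats go to Delta, Epsilon, Zeta, Alpha.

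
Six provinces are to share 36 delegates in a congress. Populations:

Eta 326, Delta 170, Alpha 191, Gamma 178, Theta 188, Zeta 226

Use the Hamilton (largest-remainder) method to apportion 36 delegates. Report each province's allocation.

Standard divisor: 1279 ÷ 36 ≈ 35.528.
Standard quotas: Eta 9.176, Delta 4.785, Alpha 5.376, Gamma 5.010, Theta 5.292, Zeta 6.361.
Lower quotas: Eta 9, Delta 4, Alpha 5, Gamma 5, Theta 5, Zeta 6 (sum 34, leaving 2 seats).
Remainders in descending order: Delta 0.785, Alpha 0.376, Zeta 0.361, Theta 0.292, Eta 0.176, Gamma 0.010.
The surplus seats go to Delta, Alpha.

Eta 9, Delta 5, Alpha 6, Gamma 5, Theta 5, Zeta 6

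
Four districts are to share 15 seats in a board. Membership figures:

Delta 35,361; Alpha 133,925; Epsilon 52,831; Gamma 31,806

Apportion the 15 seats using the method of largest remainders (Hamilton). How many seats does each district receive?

Delta 2, Alpha 8, Epsilon 3, Gamma 2

Total 253923; standard divisor 253923/15 ≈ 16928.2.
Standard quotas: Delta 2.0889, Alpha 7.9114, Epsilon 3.1209, Gamma 1.8789.
Lower quotas: Delta 2, Alpha 7, Epsilon 3, Gamma 1 (sum 13, leaving 2 seats).
Remainders in descending order: Alpha 0.9114, Gamma 0.8789, Epsilon 0.1209, Delta 0.0889.
The surplus seats go to Alpha, Gamma.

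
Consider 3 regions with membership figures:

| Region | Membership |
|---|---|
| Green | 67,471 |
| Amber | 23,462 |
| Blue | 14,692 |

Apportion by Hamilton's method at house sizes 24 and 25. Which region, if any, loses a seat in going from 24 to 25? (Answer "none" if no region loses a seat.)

At 24 seats: Green 15, Amber 5, Blue 4.
At 25 seats: Green 16, Amber 6, Blue 3.
Blue drops from 4 to 3.

Blue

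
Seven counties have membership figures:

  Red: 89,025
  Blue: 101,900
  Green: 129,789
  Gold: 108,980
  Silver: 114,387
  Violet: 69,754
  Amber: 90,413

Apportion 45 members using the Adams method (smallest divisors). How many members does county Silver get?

7

Standard divisor 704248/45 ≈ 15649.956; standard quotas: Red 5.689, Blue 6.511, Green 8.293, Gold 6.964, Silver 7.309, Violet 4.457, Amber 5.777.
Rounding up gives 6, 7, 9, 7, 8, 5, 6 = 48 seats, so the divisor must be adjusted.
With modified divisor 17200: modified quotas Red 5.176, Blue 5.924, Green 7.546, Gold 6.336, Silver 6.650, Violet 4.055, Amber 5.257.
Rounding up: Red 6, Blue 6, Green 8, Gold 7, Silver 7, Violet 5, Amber 6 (total 45).
Silver receives 7.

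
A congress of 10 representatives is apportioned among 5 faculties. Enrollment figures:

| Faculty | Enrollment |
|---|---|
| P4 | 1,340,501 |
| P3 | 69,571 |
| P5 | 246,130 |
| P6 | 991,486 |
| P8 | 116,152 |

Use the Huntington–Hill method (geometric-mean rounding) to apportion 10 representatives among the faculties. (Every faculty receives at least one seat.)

P4: 4, P3: 1, P5: 1, P6: 3, P8: 1

With divisor 343357: modified quotas P4 3.904, P3 0.203, P5 0.717, P6 2.888, P8 0.338.
Geometric-mean thresholds: P4 √(3·4)=3.464, P3 (min 1), P5 (min 1), P6 √(2·3)=2.449, P8 (min 1).
Each quota rounded against its threshold gives P4 4, P3 1, P5 1, P6 3, P8 1 (total 10).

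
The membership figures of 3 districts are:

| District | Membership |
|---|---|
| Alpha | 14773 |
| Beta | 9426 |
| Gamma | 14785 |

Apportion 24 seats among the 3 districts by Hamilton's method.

The standard divisor is 38984/24 ≈ 1624.333.
Standard quotas: Alpha 9.0948, Beta 5.8030, Gamma 9.1022.
Lower quotas: Alpha 9, Beta 5, Gamma 9 (sum 23, leaving 1 seat).
Remainders in descending order: Beta 0.8030, Gamma 0.1022, Alpha 0.0948.
The surplus seat goes to Beta.

Alpha 9, Beta 6, Gamma 9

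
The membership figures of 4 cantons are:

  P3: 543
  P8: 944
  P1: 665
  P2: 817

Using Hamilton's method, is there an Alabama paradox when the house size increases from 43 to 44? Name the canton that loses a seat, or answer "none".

none

At 43 seats: P3 8, P8 14, P1 9, P2 12.
At 44 seats: P3 8, P8 14, P1 10, P2 12.
No canton's allocation decreased.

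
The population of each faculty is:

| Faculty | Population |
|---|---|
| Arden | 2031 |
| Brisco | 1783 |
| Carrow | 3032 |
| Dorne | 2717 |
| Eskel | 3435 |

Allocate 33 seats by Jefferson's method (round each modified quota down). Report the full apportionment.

Standard divisor 12998/33 ≈ 393.879; standard quotas: Arden 5.156, Brisco 4.527, Carrow 7.698, Dorne 6.898, Eskel 8.721.
Rounding down gives 5, 4, 7, 6, 8 = 30 seats, so the divisor must be adjusted.
With modified divisor 370: modified quotas Arden 5.489, Brisco 4.819, Carrow 8.195, Dorne 7.343, Eskel 9.284.
Rounding down: Arden 5, Brisco 4, Carrow 8, Dorne 7, Eskel 9 (total 33).

Arden 5, Brisco 4, Carrow 8, Dorne 7, Eskel 9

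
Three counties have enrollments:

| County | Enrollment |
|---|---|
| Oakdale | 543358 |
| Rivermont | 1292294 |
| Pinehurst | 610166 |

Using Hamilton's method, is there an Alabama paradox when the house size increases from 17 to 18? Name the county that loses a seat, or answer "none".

none

At 17 seats: Oakdale 4, Rivermont 9, Pinehurst 4.
At 18 seats: Oakdale 4, Rivermont 10, Pinehurst 4.
No county's allocation decreased.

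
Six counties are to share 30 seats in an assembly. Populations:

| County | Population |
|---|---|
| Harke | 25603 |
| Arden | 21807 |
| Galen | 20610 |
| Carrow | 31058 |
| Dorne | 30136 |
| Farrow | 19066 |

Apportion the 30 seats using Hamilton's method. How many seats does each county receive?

Harke=5; Arden=5; Galen=4; Carrow=6; Dorne=6; Farrow=4

Total 148280; standard divisor 148280/30 ≈ 4942.667.
Standard quotas: Harke 5.1800, Arden 4.4120, Galen 4.1698, Carrow 6.2837, Dorne 6.0971, Farrow 3.8574.
Lower quotas: Harke 5, Arden 4, Galen 4, Carrow 6, Dorne 6, Farrow 3 (sum 28, leaving 2 seats).
Remainders in descending order: Farrow 0.8574, Arden 0.4120, Carrow 0.2837, Harke 0.1800, Galen 0.1698, Dorne 0.0971.
Largest remainders: Farrow, Arden receive the extra seats.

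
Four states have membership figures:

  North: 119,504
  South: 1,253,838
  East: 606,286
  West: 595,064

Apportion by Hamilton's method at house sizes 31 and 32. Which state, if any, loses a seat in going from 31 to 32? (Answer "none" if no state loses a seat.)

At 31 seats: North 2, South 15, East 7, West 7.
At 32 seats: North 1, South 16, East 8, West 7.
North drops from 2 to 1.

North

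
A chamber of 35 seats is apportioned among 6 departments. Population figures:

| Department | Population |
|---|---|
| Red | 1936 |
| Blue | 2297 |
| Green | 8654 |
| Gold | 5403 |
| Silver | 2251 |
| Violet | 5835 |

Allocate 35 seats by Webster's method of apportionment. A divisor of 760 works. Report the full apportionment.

Red=3, Blue=3, Green=11, Gold=7, Silver=3, Violet=8

With modified divisor 760: modified quotas Red 2.547, Blue 3.022, Green 11.387, Gold 7.109, Silver 2.962, Violet 7.678.
Rounding to the nearest integer: Red 3, Blue 3, Green 11, Gold 7, Silver 3, Violet 8 (total 35).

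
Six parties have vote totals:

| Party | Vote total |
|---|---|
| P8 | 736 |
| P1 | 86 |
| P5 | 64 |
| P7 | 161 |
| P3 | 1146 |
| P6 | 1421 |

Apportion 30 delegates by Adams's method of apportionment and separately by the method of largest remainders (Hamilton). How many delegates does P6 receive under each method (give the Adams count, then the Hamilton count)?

Adams: P8 6, P1 1, P5 1, P7 2, P3 9, P6 11.
Hamilton: P8 6, P1 1, P5 1, P7 1, P3 9, P6 12.
P6 gets 11 under Adams and 12 under Hamilton.

11 and 12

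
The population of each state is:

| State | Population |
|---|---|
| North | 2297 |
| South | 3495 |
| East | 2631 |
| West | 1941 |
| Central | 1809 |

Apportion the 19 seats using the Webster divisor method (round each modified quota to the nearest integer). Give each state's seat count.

Standard divisor 12173/19 ≈ 640.684; standard quotas: North 3.585, South 5.455, East 4.107, West 3.030, Central 2.824.
Rounding to the nearest integer gives North 4, South 5, East 4, West 3, Central 3 — total 19, matching the house size, so no adjustment is needed.

North: 4, South: 5, East: 4, West: 3, Central: 3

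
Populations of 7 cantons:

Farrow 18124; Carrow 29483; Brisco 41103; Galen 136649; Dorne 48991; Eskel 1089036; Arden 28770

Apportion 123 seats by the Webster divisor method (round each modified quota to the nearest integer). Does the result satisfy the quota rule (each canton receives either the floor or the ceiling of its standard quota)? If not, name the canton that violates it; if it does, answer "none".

Standard quotas: Farrow 1.601, Carrow 2.605, Brisco 3.632, Galen 12.073, Dorne 4.328, Eskel 96.219, Arden 2.542.
Webster allocation: Farrow 2, Carrow 3, Brisco 4, Galen 12, Dorne 4, Eskel 95, Arden 3.
Eskel has quota 96.219 (lower 96, upper 97) but receives 95 — outside the quota interval.

Eskel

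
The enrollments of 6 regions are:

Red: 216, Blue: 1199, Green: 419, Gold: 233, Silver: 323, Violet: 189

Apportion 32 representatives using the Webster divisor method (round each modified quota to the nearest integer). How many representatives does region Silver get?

Standard divisor 2579/32 ≈ 80.594; standard quotas: Red 2.680, Blue 14.877, Green 5.199, Gold 2.891, Silver 4.008, Violet 2.345.
Rounding to the nearest integer gives Red 3, Blue 15, Green 5, Gold 3, Silver 4, Violet 2 — total 32, matching the house size, so no adjustment is needed.
Silver receives 4.

4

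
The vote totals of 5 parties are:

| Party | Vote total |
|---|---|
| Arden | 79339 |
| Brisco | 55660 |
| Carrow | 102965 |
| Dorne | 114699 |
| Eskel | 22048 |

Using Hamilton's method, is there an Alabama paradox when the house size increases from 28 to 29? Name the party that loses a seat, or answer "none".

none

At 28 seats: Arden 6, Brisco 4, Carrow 8, Dorne 8, Eskel 2.
At 29 seats: Arden 6, Brisco 4, Carrow 8, Dorne 9, Eskel 2.
No party's allocation decreased.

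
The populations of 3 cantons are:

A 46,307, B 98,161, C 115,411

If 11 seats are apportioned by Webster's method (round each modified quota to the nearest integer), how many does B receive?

4

Standard divisor 259879/11 ≈ 23625.364; standard quotas: A 1.960, B 4.155, C 4.885.
Rounding to the nearest integer gives A 2, B 4, C 5 — total 11, matching the house size, so no adjustment is needed.
B receives 4.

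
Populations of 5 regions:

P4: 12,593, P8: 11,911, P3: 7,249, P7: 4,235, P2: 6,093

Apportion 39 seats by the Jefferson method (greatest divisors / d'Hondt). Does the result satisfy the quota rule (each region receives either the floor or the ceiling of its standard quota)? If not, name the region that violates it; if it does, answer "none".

none

Standard quotas: P4 11.671, P8 11.039, P3 6.718, P7 3.925, P2 5.647.
Jefferson allocation: P4 12, P8 11, P3 7, P7 4, P2 5.
Every allocation lies between the lower and upper quota.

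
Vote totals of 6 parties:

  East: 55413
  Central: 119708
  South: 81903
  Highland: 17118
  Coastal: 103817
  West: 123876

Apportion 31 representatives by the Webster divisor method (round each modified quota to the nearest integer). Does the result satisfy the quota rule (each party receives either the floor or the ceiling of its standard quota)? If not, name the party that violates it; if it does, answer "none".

none

Standard quotas: East 3.423, Central 7.395, South 5.059, Highland 1.057, Coastal 6.413, West 7.652.
Webster allocation: East 3, Central 7, South 5, Highland 1, Coastal 7, West 8.
Every allocation lies between the lower and upper quota.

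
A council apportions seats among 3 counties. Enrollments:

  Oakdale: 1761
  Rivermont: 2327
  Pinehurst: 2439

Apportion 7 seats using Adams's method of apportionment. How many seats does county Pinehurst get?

Standard divisor 6527/7 ≈ 932.429; standard quotas: Oakdale 1.889, Rivermont 2.496, Pinehurst 2.616.
Rounding up gives 2, 3, 3 = 8 seats, so the divisor must be adjusted.
With modified divisor 1200: modified quotas Oakdale 1.468, Rivermont 1.939, Pinehurst 2.033.
Rounding up: Oakdale 2, Rivermont 2, Pinehurst 3 (total 7).
Pinehurst receives 3.

3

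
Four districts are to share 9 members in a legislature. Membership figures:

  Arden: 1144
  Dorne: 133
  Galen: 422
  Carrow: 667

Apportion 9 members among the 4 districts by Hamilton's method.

The standard divisor is 2366/9 ≈ 262.889.
Standard quotas: Arden 4.352, Dorne 0.506, Galen 1.605, Carrow 2.537.
Lower quotas: Arden 4, Dorne 0, Galen 1, Carrow 2 (sum 7, leaving 2 seats).
Remainders in descending order: Galen 0.605, Carrow 0.537, Dorne 0.506, Arden 0.352.
The surplus seats go to Galen, Carrow.

Arden 4, Dorne 0, Galen 2, Carrow 3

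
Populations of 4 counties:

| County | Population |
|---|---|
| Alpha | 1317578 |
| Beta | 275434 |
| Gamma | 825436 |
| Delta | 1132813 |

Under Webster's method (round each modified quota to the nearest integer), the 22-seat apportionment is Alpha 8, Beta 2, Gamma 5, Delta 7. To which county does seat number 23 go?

Priority for the next seat is population ÷ (current seats + 0.5).
Priorities: Alpha 155009.176, Beta 110173.600, Gamma 150079.273, Delta 151041.733.
Highest priority: Alpha.

Alpha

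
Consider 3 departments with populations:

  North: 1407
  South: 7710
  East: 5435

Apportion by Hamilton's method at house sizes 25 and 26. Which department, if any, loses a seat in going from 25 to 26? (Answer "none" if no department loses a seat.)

At 25 seats: North 3, South 13, East 9.
At 26 seats: North 2, South 14, East 10.
North drops from 3 to 2.

North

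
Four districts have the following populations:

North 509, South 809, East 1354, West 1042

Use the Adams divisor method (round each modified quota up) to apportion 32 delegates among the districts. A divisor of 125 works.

North 5, South 7, East 11, West 9

With modified divisor 125: modified quotas North 4.072, South 6.472, East 10.832, West 8.336.
Rounding up: North 5, South 7, East 11, West 9 (total 32).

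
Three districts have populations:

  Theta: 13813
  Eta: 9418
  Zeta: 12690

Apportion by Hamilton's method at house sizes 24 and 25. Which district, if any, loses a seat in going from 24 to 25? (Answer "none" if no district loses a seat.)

none

At 24 seats: Theta 9, Eta 6, Zeta 9.
At 25 seats: Theta 10, Eta 6, Zeta 9.
No district's allocation decreased.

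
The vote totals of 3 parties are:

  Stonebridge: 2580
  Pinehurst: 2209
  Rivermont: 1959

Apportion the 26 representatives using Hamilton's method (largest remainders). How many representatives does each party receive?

Stonebridge 10, Pinehurst 8, Rivermont 8

Standard divisor: 6748 ÷ 26 ≈ 259.538.
Standard quotas: Stonebridge 9.941, Pinehurst 8.511, Rivermont 7.548.
Lower quotas: Stonebridge 9, Pinehurst 8, Rivermont 7 (sum 24, leaving 2 seats).
Remainders in descending order: Stonebridge 0.941, Rivermont 0.548, Pinehurst 0.511.
Largest remainders: Stonebridge, Rivermont receive the extra seats.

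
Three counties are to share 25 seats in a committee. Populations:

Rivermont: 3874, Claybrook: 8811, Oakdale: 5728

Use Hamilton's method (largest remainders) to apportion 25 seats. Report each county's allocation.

Rivermont 5, Claybrook 12, Oakdale 8

Total 18413; standard divisor 18413/25 ≈ 736.52.
Standard quotas: Rivermont 5.2599, Claybrook 11.9630, Oakdale 7.7771.
Lower quotas: Rivermont 5, Claybrook 11, Oakdale 7 (sum 23, leaving 2 seats).
Remainders in descending order: Claybrook 0.9630, Oakdale 0.7771, Rivermont 0.2599.
Largest remainders: Claybrook, Oakdale receive the extra seats.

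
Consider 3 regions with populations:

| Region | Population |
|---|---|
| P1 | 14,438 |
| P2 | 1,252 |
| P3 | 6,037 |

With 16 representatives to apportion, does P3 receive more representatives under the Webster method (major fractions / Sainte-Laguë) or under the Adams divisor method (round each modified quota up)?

Webster: P1 11, P2 1, P3 4.
Adams: P1 10, P2 1, P3 5.
P3 gets 4 under Webster and 5 under Adams.

Adams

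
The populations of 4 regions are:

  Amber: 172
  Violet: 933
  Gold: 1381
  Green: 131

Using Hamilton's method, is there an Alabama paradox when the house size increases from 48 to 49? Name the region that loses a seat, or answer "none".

Green

At 48 seats: Amber 3, Violet 17, Gold 25, Green 3.
At 49 seats: Amber 3, Violet 18, Gold 26, Green 2.
Green drops from 3 to 2.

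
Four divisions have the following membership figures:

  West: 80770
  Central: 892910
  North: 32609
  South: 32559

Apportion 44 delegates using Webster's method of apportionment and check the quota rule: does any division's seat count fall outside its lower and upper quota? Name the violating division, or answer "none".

Central

Standard quotas: West 3.421, Central 37.819, North 1.381, South 1.379.
Webster allocation: West 3, Central 39, North 1, South 1.
Central has quota 37.819 (lower 37, upper 38) but receives 39 — outside the quota interval.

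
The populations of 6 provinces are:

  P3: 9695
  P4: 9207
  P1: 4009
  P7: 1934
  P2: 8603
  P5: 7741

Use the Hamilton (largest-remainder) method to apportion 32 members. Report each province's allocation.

Total 41189; standard divisor 41189/32 ≈ 1287.156.
Standard quotas: P3 7.5321, P4 7.1530, P1 3.1146, P7 1.5025, P2 6.6837, P5 6.0140.
Lower quotas: P3 7, P4 7, P1 3, P7 1, P2 6, P5 6 (sum 30, leaving 2 seats).
Remainders in descending order: P2 0.6837, P3 0.5321, P7 0.5025, P4 0.1530, P1 0.1146, P5 0.0140.
The surplus seats go to P2, P3.

P3=8, P4=7, P1=3, P7=1, P2=7, P5=6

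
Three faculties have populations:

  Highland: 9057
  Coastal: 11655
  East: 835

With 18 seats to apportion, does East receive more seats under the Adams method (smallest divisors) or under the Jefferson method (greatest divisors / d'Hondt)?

Adams

Adams: Highland 7, Coastal 10, East 1.
Jefferson: Highland 8, Coastal 10, East 0.
East gets 1 under Adams and 0 under Jefferson.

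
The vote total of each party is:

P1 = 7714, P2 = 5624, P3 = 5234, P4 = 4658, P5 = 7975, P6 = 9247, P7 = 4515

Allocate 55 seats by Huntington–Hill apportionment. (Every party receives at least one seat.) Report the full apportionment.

P1 9, P2 7, P3 6, P4 6, P5 10, P6 11, P7 6

With divisor 819: modified quotas P1 9.419, P2 6.867, P3 6.391, P4 5.687, P5 9.737, P6 11.291, P7 5.513.
Geometric-mean thresholds: P1 √(9·10)=9.487, P2 √(6·7)=6.481, P3 √(6·7)=6.481, P4 √(5·6)=5.477, P5 √(9·10)=9.487, P6 √(11·12)=11.489, P7 √(5·6)=5.477.
Each quota rounded against its threshold gives P1 9, P2 7, P3 6, P4 6, P5 10, P6 11, P7 6 (total 55).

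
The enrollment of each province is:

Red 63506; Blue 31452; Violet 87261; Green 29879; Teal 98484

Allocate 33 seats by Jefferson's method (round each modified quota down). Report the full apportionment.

Standard divisor 310582/33 ≈ 9411.576; standard quotas: Red 6.748, Blue 3.342, Violet 9.272, Green 3.175, Teal 10.464.
Rounding down gives 6, 3, 9, 3, 10 = 31 seats, so the divisor must be adjusted.
With modified divisor 8800: modified quotas Red 7.217, Blue 3.574, Violet 9.916, Green 3.395, Teal 11.191.
Rounding down: Red 7, Blue 3, Violet 9, Green 3, Teal 11 (total 33).

Red: 7, Blue: 3, Violet: 9, Green: 3, Teal: 11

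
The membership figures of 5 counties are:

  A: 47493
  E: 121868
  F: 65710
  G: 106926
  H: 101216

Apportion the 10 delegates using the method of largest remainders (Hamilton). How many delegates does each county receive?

A 1; E 3; F 2; G 2; H 2

Standard divisor: 443213 ÷ 10 ≈ 44321.3.
Standard quotas: A 1.0716, E 2.7496, F 1.4826, G 2.4125, H 2.2837.
Lower quotas: A 1, E 2, F 1, G 2, H 2 (sum 8, leaving 2 seats).
Remainders in descending order: E 0.7496, F 0.4826, G 0.4125, H 0.2837, A 0.0716.
Largest remainders: E, F receive the extra seats.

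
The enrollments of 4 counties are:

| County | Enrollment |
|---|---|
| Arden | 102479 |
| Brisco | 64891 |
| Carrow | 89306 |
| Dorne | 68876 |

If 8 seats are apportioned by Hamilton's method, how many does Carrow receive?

The standard divisor is 325552/8 = 40694.
Standard quotas: Arden 2.5183, Brisco 1.5946, Carrow 2.1946, Dorne 1.6925.
Lower quotas: Arden 2, Brisco 1, Carrow 2, Dorne 1 (sum 6, leaving 2 seats).
Remainders in descending order: Dorne 0.6925, Brisco 0.5946, Arden 0.5183, Carrow 0.1946.
The surplus seats go to Dorne, Brisco.
Carrow receives 2.

2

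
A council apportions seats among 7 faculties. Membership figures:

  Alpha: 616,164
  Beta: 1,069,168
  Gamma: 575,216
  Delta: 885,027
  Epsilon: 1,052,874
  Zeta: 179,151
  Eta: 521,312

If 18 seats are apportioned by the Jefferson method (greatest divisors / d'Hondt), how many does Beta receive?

Standard divisor 4898912/18 ≈ 272161.778; standard quotas: Alpha 2.264, Beta 3.928, Gamma 2.114, Delta 3.252, Epsilon 3.869, Zeta 0.658, Eta 1.915.
Rounding down gives 2, 3, 2, 3, 3, 0, 1 = 14 seats, so the divisor must be adjusted.
With modified divisor 217500: modified quotas Alpha 2.833, Beta 4.916, Gamma 2.645, Delta 4.069, Epsilon 4.841, Zeta 0.824, Eta 2.397.
Rounding down: Alpha 2, Beta 4, Gamma 2, Delta 4, Epsilon 4, Zeta 0, Eta 2 (total 18).
Beta receives 4.

4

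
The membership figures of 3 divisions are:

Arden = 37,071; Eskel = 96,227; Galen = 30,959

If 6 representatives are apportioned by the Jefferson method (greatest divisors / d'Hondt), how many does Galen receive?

Standard divisor 164257/6 ≈ 27376.167; standard quotas: Arden 1.354, Eskel 3.515, Galen 1.131.
Rounding down gives 1, 3, 1 = 5 seats, so the divisor must be adjusted.
With modified divisor 21700: modified quotas Arden 1.708, Eskel 4.434, Galen 1.427.
Rounding down: Arden 1, Eskel 4, Galen 1 (total 6).
Galen receives 1.

1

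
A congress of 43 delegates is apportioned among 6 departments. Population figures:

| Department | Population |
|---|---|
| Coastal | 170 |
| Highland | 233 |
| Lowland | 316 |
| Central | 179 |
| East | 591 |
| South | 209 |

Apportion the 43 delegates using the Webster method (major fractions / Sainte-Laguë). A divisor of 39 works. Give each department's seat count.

With modified divisor 39: modified quotas Coastal 4.359, Highland 5.974, Lowland 8.103, Central 4.590, East 15.154, South 5.359.
Rounding to the nearest integer: Coastal 4, Highland 6, Lowland 8, Central 5, East 15, South 5 (total 43).

Coastal 4, Highland 6, Lowland 8, Central 5, East 15, South 5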